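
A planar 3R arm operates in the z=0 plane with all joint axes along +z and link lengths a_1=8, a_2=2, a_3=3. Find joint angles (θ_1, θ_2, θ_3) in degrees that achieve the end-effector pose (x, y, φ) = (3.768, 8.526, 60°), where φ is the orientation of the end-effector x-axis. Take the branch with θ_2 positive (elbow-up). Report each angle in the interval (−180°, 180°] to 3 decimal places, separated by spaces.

60.001 150.011 -150.012

wrist centre = target − a_3·(cos φ, sin φ) = (2.2680, 5.9279)
cos θ_2 = (40.2841−8²−2²)/(2·8·2) = -0.8661; θ_2 = 150.0110° (elbow-up)
β = atan2(5.9279,2.2680) = 69.0633°; ψ = atan2(0.9997,6.2678) = 9.0620°
θ_1 = β − ψ = 60.0014°
θ_3 = φ − θ_1 − θ_2 = -150.0124° (wrapped to (-180°,180°])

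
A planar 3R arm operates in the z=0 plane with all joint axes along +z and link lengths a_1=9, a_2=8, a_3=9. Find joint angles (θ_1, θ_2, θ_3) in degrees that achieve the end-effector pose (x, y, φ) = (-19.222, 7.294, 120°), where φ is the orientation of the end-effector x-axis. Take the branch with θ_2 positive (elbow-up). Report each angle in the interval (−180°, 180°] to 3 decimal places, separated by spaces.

153.889 60.006 -93.894

wrist centre = target − a_3·(cos φ, sin φ) = (-14.7220, -0.5002)
cos θ_2 = (216.9875−9²−8²)/(2·9·8) = 0.4999; θ_2 = 60.0057° (elbow-up)
β = atan2(-0.5002,-14.7220) = -178.0539°; ψ = atan2(6.9286,12.9993) = 28.0575°
θ_1 = β − ψ = -206.1115°
θ_3 = φ − θ_1 − θ_2 = -93.8943° (wrapped to (-180°,180°])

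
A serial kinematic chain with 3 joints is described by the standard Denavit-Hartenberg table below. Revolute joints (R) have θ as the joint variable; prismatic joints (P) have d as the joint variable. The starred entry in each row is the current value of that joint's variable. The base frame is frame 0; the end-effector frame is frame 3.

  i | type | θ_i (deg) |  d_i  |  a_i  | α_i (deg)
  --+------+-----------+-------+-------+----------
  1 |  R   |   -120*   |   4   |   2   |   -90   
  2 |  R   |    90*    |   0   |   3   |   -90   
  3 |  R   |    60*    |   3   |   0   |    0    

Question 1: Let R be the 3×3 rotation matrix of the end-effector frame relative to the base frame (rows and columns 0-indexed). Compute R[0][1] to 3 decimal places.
End-effector y-axis (col 1 of R) = (-0.4330,0.2500,0.8660)
R[0][1] = -0.4330

-0.433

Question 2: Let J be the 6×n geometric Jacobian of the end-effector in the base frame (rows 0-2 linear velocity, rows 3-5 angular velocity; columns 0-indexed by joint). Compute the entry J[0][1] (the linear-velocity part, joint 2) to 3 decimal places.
axis z_1 = (0.8660,-0.5000,0.0000); lever o_n−o_1 = (1.5000,2.5981,-3.0000)
cross product → J_v[:, 1] = (1.5000,2.5981,3.0000)
J_ω[:, 1] = z_1
entry J[0][1] = 1.5000

1.500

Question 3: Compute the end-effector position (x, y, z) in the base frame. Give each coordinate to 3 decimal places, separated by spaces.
after link 1: o_1 = (-1.0000, -1.7321, 4.0000)
after link 2: o_2 = (-1.0000, -1.7321, 1.0000)
after link 3: o_3 = (0.5000, 0.8660, 1.0000)

0.500 0.866 1.000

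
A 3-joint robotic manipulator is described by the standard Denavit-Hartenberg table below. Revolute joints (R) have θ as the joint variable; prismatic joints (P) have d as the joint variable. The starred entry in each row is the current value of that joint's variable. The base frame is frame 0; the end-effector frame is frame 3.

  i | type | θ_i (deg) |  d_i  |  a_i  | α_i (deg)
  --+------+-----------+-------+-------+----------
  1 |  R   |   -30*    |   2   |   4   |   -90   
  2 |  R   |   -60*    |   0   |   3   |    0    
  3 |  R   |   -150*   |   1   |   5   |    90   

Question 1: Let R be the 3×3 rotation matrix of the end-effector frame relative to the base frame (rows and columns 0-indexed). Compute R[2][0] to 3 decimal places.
-0.500

End-effector x-axis (col 0 of R) = (-0.7500,0.4330,-0.5000)
R[2][0] = -0.5000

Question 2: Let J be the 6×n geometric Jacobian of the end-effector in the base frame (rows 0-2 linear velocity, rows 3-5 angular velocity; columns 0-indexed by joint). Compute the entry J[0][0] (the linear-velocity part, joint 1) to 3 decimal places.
-0.281

axis z_0 = ẑ; lever o_n−o_0 = (1.5131,0.2811,2.0981)
cross product → J_v[:, 0] = (-0.2811,1.5131,0.0000)
J_ω[:, 0] = z_0
entry J[0][0] = -0.2811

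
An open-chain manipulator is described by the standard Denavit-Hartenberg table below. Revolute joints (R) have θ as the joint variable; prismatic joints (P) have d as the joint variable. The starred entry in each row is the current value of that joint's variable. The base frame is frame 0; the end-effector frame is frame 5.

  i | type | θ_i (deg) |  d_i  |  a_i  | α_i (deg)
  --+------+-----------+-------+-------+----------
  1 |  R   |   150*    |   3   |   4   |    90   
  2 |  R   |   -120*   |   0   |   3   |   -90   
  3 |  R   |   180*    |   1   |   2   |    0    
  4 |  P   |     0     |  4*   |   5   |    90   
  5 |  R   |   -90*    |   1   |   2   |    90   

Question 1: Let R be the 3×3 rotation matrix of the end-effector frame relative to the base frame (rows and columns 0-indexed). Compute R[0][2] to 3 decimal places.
End-effector z-axis (col 2 of R) = (0.4330,-0.2500,-0.8660)
R[0][2] = 0.4330

0.433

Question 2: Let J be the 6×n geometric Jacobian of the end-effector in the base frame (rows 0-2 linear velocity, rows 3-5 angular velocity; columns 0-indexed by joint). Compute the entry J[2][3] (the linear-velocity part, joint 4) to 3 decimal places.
prismatic axis z_3 = (-0.7500,0.4330,-0.5000)
J_v[:, 3] = z_3; J_ω[:, 3] = (0,0,0)
entry J[2][3] = -0.5000

-0.500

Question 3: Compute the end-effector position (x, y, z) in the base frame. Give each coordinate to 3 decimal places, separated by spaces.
after link 1: o_1 = (-3.4641, 2.0000, 3.0000)
after link 2: o_2 = (-2.1651, 1.2500, 0.4019)
after link 3: o_3 = (-3.7811, 2.1830, 1.6340)
after link 4: o_4 = (-8.9462, 5.1651, 3.9641)
after link 5: o_5 = (-7.9462, 3.4330, 4.9641)

-7.946 3.433 4.964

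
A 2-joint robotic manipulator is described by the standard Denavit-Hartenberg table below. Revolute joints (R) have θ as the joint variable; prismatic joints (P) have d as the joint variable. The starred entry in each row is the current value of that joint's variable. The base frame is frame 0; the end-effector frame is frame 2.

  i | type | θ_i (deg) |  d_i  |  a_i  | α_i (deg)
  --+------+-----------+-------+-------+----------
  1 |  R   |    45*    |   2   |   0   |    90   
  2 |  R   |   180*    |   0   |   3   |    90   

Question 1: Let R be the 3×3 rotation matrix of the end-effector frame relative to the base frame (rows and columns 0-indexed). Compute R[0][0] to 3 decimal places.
End-effector x-axis (col 0 of R) = (-0.7071,-0.7071,0.0000)
R[0][0] = -0.7071

-0.707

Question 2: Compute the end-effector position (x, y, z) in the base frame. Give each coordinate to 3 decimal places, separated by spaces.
-2.121 -2.121 2.000

after link 1: o_1 = (0.0000, 0.0000, 2.0000)
after link 2: o_2 = (-2.1213, -2.1213, 2.0000)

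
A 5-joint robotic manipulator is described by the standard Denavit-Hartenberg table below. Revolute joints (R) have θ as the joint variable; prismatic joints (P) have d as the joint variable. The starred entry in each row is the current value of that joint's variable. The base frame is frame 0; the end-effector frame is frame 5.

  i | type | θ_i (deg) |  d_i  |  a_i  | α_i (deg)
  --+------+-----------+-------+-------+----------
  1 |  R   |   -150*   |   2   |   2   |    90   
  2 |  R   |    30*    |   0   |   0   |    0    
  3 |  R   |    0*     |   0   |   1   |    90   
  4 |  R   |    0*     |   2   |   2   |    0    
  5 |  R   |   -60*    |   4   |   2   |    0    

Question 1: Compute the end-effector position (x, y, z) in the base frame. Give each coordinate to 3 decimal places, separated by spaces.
after link 1: o_1 = (-1.7321, -1.0000, 2.0000)
after link 2: o_2 = (-1.7321, -1.0000, 2.0000)
after link 3: o_3 = (-2.4821, -1.4330, 2.5000)
after link 4: o_4 = (-4.8481, -2.7990, 1.7679)
after link 5: o_5 = (-6.4641, -5.7321, -1.1962)

-6.464 -5.732 -1.196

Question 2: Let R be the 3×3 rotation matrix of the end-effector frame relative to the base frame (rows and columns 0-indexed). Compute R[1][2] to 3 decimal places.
End-effector z-axis (col 2 of R) = (-0.4330,-0.2500,-0.8660)
R[1][2] = -0.2500

-0.250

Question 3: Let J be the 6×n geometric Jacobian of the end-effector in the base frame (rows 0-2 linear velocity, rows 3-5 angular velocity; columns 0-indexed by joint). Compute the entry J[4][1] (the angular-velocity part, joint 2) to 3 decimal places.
0.866

axis z_1 = (-0.5000,0.8660,0.0000); lever o_n−o_1 = (-4.7321,-4.7321,-3.1962)
cross product → J_v[:, 1] = (-2.7679,-1.5981,6.4641)
J_ω[:, 1] = z_1
entry J[4][1] = 0.8660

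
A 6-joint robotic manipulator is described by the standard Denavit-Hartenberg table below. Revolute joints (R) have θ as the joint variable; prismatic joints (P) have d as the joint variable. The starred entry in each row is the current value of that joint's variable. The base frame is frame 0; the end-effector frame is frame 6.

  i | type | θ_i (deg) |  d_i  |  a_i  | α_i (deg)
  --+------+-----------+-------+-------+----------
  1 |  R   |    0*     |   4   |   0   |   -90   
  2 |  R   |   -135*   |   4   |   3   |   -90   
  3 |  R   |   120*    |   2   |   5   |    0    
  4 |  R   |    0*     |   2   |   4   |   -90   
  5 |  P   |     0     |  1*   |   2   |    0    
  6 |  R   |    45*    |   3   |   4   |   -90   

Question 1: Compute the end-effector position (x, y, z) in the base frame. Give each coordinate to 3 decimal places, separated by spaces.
after link 1: o_1 = (0.0000, 0.0000, 4.0000)
after link 2: o_2 = (-2.1213, 4.0000, 6.1213)
after link 3: o_3 = (1.0607, -0.3301, 5.7678)
after link 4: o_4 = (3.8891, -3.7942, 5.7678)
after link 5: o_5 = (5.2086, -5.0263, 4.4483)
after link 6: o_6 = (6.0457, -5.9758, -0.3888)

6.046 -5.976 -0.389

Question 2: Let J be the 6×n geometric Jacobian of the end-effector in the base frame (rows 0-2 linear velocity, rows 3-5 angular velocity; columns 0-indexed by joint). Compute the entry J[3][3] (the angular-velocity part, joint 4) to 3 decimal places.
axis z_3 = (0.7071,0.0000,0.7071); lever o_n−o_3 = (4.9850,-5.6456,-6.1566)
cross product → J_v[:, 3] = (3.9921,7.8783,-3.9921)
J_ω[:, 3] = z_3
entry J[3][3] = 0.7071

0.707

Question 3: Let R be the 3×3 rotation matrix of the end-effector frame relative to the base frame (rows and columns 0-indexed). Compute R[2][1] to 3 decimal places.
0.612

End-effector y-axis (col 1 of R) = (-0.6124,-0.5000,0.6124)
R[2][1] = 0.6124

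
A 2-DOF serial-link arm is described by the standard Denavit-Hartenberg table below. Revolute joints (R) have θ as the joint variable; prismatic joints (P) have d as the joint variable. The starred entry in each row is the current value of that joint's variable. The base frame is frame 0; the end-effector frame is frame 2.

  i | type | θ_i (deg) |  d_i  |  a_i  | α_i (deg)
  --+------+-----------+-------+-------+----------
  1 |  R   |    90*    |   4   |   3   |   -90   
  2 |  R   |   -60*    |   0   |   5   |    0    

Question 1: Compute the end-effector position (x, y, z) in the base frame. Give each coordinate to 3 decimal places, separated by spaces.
after link 1: o_1 = (0.0000, 3.0000, 4.0000)
after link 2: o_2 = (0.0000, 5.5000, 8.3301)

0.000 5.500 8.330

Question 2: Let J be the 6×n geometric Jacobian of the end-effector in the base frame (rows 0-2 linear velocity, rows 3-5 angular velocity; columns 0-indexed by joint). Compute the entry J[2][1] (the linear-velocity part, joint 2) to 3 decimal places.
-2.500

axis z_1 = (-1.0000,0.0000,0.0000); lever o_n−o_1 = (0.0000,2.5000,4.3301)
cross product → J_v[:, 1] = (0.0000,4.3301,-2.5000)
J_ω[:, 1] = z_1
entry J[2][1] = -2.5000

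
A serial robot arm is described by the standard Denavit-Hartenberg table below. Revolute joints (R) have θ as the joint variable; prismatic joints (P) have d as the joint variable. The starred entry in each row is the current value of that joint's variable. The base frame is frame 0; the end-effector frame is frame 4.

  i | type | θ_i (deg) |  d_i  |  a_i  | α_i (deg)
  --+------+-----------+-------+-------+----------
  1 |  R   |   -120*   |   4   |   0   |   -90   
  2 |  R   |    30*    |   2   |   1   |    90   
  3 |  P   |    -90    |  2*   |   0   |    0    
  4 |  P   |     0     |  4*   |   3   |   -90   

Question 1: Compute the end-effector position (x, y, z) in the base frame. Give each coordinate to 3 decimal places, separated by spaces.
-2.799 -2.848 8.696

after link 1: o_1 = (0.0000, 0.0000, 4.0000)
after link 2: o_2 = (1.2990, -1.7500, 3.5000)
after link 3: o_3 = (0.7990, -2.6160, 5.2321)
after link 4: o_4 = (-2.7990, -2.8481, 8.6962)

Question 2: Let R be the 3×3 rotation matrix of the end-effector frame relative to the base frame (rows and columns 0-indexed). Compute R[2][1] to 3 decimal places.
End-effector y-axis (col 1 of R) = (0.2500,0.4330,-0.8660)
R[2][1] = -0.8660

-0.866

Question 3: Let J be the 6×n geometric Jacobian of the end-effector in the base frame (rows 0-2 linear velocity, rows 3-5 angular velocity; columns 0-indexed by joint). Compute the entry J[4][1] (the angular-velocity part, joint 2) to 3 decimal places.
-0.500

axis z_1 = (0.8660,-0.5000,0.0000); lever o_n−o_1 = (-2.7990,-2.8481,4.6962)
cross product → J_v[:, 1] = (-2.3481,-4.0670,-3.8660)
J_ω[:, 1] = z_1
entry J[4][1] = -0.5000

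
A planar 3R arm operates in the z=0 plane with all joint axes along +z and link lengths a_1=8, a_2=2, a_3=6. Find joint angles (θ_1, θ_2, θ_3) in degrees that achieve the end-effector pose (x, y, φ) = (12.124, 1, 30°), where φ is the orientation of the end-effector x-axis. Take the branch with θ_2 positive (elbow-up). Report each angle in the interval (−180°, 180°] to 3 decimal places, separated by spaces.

-30.000 120.010 -60.010

wrist centre = target − a_3·(cos φ, sin φ) = (6.9278, -2.0000)
cos θ_2 = (51.9951−8²−2²)/(2·8·2) = -0.5002; θ_2 = 120.0102° (elbow-up)
β = atan2(-2.0000,6.9278) = -16.1029°; ψ = atan2(1.7319,6.9997) = 13.8971°
θ_1 = β − ψ = -30.0000°
θ_3 = φ − θ_1 − θ_2 = -60.0102° (wrapped to (-180°,180°])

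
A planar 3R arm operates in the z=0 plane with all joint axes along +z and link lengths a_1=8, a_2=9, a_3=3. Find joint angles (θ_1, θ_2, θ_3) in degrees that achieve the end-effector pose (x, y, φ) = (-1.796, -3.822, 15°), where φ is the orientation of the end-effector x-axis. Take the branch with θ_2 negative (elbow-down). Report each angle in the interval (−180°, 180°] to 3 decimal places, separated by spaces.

wrist centre = target − a_3·(cos φ, sin φ) = (-4.6938, -4.5985)
cos θ_2 = (43.1774−8²−9²)/(2·8·9) = -0.7071; θ_2 = -134.9996° (elbow-down)
β = atan2(-4.5985,-4.6938) = -135.5877°; ψ = atan2(-6.3640,1.6361) = -75.5824°
θ_1 = β − ψ = -60.0053°
θ_3 = φ − θ_1 − θ_2 = -149.9951° (wrapped to (-180°,180°])

-60.005 -135.000 -149.995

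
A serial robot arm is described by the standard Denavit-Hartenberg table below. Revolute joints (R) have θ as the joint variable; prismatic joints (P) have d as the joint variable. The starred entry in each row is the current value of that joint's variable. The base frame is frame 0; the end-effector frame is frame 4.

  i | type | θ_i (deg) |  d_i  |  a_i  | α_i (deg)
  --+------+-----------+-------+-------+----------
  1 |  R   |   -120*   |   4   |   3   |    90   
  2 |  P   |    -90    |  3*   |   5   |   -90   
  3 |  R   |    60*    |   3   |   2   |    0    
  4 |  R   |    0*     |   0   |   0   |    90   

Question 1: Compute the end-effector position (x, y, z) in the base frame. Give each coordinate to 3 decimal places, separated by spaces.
after link 1: o_1 = (-1.5000, -2.5981, 4.0000)
after link 2: o_2 = (-4.0981, -1.0981, -1.0000)
after link 3: o_3 = (-4.0981, -4.5622, -2.0000)
after link 4: o_4 = (-4.0981, -4.5622, -2.0000)

-4.098 -4.562 -2.000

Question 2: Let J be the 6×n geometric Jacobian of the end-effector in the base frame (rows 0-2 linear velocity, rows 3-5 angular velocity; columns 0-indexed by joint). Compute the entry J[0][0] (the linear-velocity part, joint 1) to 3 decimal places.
4.562

axis z_0 = ẑ; lever o_n−o_0 = (-4.0981,-4.5622,-2.0000)
cross product → J_v[:, 0] = (4.5622,-4.0981,0.0000)
J_ω[:, 0] = z_0
entry J[0][0] = 4.5622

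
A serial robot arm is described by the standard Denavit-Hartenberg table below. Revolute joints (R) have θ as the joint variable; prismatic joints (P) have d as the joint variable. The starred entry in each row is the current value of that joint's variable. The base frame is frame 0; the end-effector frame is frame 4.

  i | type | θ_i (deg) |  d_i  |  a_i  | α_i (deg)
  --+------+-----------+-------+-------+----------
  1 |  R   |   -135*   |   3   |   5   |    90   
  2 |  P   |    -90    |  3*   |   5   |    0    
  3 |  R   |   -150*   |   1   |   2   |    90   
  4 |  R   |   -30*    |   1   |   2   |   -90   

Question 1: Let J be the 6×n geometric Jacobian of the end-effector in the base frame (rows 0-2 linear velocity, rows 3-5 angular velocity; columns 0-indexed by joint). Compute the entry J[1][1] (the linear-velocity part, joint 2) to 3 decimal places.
0.707

prismatic axis z_1 = (-0.7071,0.7071,0.0000)
J_v[:, 1] = z_1; J_ω[:, 1] = (0,0,0)
entry J[1][1] = 0.7071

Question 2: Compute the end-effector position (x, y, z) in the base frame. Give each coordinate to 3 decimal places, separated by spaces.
after link 1: o_1 = (-3.5355, -3.5355, 3.0000)
after link 2: o_2 = (-5.6569, -1.4142, -2.0000)
after link 3: o_3 = (-5.6569, -0.0000, -0.2679)
after link 4: o_4 = (-4.9497, -0.7071, 1.7321)

-4.950 -0.707 1.732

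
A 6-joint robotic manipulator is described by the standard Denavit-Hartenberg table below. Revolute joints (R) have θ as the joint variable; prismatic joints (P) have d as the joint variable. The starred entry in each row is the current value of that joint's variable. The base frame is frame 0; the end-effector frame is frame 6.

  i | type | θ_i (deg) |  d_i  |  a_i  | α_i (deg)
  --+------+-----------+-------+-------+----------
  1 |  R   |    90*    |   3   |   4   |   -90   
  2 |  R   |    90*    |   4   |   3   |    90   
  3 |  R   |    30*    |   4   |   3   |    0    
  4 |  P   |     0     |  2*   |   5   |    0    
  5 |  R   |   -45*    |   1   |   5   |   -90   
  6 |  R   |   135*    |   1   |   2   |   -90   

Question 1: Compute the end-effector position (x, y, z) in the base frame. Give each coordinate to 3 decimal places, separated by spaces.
after link 1: o_1 = (0.0000, 4.0000, 3.0000)
after link 2: o_2 = (-4.0000, 4.0000, 0.0000)
after link 3: o_3 = (-5.5000, 8.0000, -2.5981)
after link 4: o_4 = (-8.0000, 10.0000, -6.9282)
after link 5: o_5 = (-6.7059, 11.0000, -11.7578)
after link 6: o_6 = (-8.0379, 9.5858, -10.6506)

-8.038 9.586 -10.651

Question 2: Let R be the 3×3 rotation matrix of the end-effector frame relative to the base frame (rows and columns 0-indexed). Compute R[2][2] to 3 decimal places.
0.683

End-effector z-axis (col 2 of R) = (-0.1830,0.7071,0.6830)
R[2][2] = 0.6830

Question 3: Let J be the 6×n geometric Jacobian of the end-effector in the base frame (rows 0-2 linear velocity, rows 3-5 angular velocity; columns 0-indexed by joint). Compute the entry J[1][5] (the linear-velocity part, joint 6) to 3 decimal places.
1.414

axis z_5 = (-0.9659,0.0000,-0.2588); lever o_n−o_5 = (-1.3320,-1.4142,1.1072)
cross product → J_v[:, 5] = (-0.3660,1.4142,1.3660)
J_ω[:, 5] = z_5
entry J[1][5] = 1.4142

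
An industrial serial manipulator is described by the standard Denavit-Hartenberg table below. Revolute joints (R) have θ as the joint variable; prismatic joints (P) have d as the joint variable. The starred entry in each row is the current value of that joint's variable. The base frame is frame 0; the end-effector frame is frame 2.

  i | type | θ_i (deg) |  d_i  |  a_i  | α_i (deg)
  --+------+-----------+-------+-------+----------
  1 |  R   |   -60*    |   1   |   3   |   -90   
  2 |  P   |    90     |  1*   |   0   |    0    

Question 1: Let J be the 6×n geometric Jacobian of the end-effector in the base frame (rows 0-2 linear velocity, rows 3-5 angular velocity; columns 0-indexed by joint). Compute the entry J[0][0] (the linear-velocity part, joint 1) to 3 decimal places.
axis z_0 = ẑ; lever o_n−o_0 = (2.3660,-2.0981,1.0000)
cross product → J_v[:, 0] = (2.0981,2.3660,-0.0000)
J_ω[:, 0] = z_0
entry J[0][0] = 2.0981

2.098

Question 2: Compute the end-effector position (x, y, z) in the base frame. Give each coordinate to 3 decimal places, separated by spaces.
after link 1: o_1 = (1.5000, -2.5981, 1.0000)
after link 2: o_2 = (2.3660, -2.0981, 1.0000)

2.366 -2.098 1.000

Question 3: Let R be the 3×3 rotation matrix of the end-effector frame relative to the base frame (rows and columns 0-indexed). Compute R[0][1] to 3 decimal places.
End-effector y-axis (col 1 of R) = (-0.5000,0.8660,-0.0000)
R[0][1] = -0.5000

-0.500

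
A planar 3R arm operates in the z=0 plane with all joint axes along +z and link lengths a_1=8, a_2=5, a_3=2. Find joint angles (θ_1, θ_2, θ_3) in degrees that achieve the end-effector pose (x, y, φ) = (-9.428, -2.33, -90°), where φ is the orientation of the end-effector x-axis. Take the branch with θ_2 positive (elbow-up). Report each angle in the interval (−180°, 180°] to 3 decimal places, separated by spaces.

149.998 90.003 29.999

wrist centre = target − a_3·(cos φ, sin φ) = (-9.4280, -0.3300)
cos θ_2 = (88.9961−8²−5²)/(2·8·5) = -0.0000; θ_2 = 90.0028° (elbow-up)
β = atan2(-0.3300,-9.4280) = -177.9953°; ψ = atan2(5.0000,7.9998) = 32.0062°
θ_1 = β − ψ = -210.0015°
θ_3 = φ − θ_1 − θ_2 = 29.9987° (wrapped to (-180°,180°])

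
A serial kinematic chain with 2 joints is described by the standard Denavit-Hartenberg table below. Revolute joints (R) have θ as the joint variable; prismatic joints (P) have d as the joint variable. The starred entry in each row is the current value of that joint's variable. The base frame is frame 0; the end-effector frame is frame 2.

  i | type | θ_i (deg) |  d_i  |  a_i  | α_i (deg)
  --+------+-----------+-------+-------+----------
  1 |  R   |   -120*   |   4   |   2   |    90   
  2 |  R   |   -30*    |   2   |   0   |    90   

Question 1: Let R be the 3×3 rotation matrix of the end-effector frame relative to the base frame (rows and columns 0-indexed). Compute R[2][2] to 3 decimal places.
-0.866

End-effector z-axis (col 2 of R) = (0.2500,0.4330,-0.8660)
R[2][2] = -0.8660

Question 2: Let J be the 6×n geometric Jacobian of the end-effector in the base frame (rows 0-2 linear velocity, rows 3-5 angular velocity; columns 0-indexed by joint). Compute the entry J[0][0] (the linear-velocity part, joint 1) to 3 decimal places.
0.732

axis z_0 = ẑ; lever o_n−o_0 = (-2.7321,-0.7321,4.0000)
cross product → J_v[:, 0] = (0.7321,-2.7321,0.0000)
J_ω[:, 0] = z_0
entry J[0][0] = 0.7321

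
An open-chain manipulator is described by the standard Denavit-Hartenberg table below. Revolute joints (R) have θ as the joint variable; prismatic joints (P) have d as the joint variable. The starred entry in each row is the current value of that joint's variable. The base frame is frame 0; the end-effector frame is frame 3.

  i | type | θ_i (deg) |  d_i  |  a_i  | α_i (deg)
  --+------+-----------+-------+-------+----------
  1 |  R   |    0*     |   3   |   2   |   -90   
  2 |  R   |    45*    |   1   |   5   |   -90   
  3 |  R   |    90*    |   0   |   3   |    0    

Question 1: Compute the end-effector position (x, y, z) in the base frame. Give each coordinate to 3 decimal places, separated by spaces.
5.536 -2.000 -0.536

after link 1: o_1 = (2.0000, 0.0000, 3.0000)
after link 2: o_2 = (5.5355, 1.0000, -0.5355)
after link 3: o_3 = (5.5355, -2.0000, -0.5355)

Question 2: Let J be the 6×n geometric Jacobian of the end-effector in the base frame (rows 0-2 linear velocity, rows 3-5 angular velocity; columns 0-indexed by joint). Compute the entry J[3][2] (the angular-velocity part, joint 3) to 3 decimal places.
axis z_2 = (-0.7071,0.0000,-0.7071); lever o_n−o_2 = (0.0000,-3.0000,-0.0000)
cross product → J_v[:, 2] = (-2.1213,-0.0000,2.1213)
J_ω[:, 2] = z_2
entry J[3][2] = -0.7071

-0.707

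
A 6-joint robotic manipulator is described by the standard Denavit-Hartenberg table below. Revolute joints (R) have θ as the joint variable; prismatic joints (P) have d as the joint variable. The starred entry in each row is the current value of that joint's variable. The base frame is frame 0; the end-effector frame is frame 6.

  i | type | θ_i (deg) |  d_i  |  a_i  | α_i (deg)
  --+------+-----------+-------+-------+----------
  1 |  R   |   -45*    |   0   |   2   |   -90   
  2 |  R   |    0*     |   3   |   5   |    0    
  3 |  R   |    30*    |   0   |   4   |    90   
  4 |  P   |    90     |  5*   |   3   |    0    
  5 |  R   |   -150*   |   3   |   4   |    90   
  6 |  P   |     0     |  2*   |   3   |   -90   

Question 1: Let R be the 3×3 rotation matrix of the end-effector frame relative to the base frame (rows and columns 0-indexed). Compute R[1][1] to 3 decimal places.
-0.177

End-effector y-axis (col 1 of R) = (0.8839,-0.1768,-0.4330)
R[1][1] = -0.1768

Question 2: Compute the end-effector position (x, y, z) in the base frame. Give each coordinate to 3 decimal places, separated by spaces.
10.559 -12.061 4.044

after link 1: o_1 = (1.4142, -1.4142, 0.0000)
after link 2: o_2 = (7.0711, -2.8284, 0.0000)
after link 3: o_3 = (9.5206, -5.2779, -2.0000)
after link 4: o_4 = (13.4096, -4.9244, 2.3301)
after link 5: o_5 = (13.2456, -9.6593, 3.9282)
after link 6: o_6 = (10.5592, -12.0614, 4.0442)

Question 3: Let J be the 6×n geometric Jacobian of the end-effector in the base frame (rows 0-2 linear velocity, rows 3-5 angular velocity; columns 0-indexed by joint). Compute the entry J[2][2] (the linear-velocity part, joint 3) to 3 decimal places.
axis z_2 = (0.7071,0.7071,0.0000); lever o_n−o_2 = (3.4882,-9.2330,4.0442)
cross product → J_v[:, 2] = (2.8597,-2.8597,-8.9952)
J_ω[:, 2] = z_2
entry J[2][2] = -8.9952

-8.995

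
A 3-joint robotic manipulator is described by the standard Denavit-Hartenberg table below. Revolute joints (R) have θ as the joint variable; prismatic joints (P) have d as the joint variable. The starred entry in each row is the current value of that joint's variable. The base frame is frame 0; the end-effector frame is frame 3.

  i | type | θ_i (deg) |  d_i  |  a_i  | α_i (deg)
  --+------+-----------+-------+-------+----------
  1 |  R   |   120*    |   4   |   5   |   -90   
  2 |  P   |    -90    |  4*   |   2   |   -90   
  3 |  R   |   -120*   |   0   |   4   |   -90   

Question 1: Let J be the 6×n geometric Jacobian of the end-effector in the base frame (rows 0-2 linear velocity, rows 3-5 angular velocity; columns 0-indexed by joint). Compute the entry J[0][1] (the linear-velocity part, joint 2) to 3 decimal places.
-0.866

prismatic axis z_1 = (-0.8660,-0.5000,0.0000)
J_v[:, 1] = z_1; J_ω[:, 1] = (0,0,0)
entry J[0][1] = -0.8660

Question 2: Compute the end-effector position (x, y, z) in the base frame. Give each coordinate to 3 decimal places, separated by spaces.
after link 1: o_1 = (-2.5000, 4.3301, 4.0000)
after link 2: o_2 = (-5.9641, 2.3301, 6.0000)
after link 3: o_3 = (-8.9641, 0.5981, 4.0000)

-8.964 0.598 4.000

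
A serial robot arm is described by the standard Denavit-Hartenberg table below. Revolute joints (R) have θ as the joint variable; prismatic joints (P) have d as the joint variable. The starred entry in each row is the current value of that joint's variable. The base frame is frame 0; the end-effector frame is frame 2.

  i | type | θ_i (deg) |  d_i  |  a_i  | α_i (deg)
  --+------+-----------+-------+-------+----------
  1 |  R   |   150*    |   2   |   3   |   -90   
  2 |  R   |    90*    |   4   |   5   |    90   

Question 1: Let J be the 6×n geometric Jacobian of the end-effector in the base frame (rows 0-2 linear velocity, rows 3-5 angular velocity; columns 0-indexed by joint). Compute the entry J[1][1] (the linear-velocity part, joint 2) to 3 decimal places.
-2.500

axis z_1 = (-0.5000,-0.8660,0.0000); lever o_n−o_1 = (-2.0000,-3.4641,-5.0000)
cross product → J_v[:, 1] = (4.3301,-2.5000,0.0000)
J_ω[:, 1] = z_1
entry J[1][1] = -2.5000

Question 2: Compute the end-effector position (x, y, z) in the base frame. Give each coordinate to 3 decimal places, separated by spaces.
after link 1: o_1 = (-2.5981, 1.5000, 2.0000)
after link 2: o_2 = (-4.5981, -1.9641, -3.0000)

-4.598 -1.964 -3.000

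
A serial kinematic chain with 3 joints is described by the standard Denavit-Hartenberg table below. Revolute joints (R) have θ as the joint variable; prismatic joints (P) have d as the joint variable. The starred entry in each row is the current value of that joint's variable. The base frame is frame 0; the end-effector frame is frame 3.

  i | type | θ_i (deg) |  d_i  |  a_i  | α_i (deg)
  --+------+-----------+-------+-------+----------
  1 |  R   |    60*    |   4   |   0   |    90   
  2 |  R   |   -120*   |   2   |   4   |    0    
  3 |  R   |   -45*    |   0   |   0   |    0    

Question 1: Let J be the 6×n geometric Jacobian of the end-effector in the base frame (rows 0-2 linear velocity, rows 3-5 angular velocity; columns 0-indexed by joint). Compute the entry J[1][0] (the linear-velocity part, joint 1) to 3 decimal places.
0.732

axis z_0 = ẑ; lever o_n−o_0 = (0.7321,-2.7321,0.5359)
cross product → J_v[:, 0] = (2.7321,0.7321,-0.0000)
J_ω[:, 0] = z_0
entry J[1][0] = 0.7321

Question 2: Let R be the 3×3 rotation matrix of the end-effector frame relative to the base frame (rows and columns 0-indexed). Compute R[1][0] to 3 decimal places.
End-effector x-axis (col 0 of R) = (-0.4830,-0.8365,-0.2588)
R[1][0] = -0.8365

-0.837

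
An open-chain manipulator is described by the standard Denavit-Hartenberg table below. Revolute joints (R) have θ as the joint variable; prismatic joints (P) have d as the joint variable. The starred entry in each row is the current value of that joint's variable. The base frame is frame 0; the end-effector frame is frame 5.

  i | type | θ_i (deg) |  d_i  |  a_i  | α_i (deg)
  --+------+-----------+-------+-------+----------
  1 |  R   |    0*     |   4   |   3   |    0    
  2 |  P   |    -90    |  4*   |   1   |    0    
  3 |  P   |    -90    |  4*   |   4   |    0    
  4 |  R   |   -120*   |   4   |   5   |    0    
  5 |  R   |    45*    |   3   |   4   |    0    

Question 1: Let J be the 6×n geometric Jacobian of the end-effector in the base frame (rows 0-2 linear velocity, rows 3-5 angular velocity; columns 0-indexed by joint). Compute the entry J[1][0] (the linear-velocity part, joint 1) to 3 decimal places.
axis z_0 = ẑ; lever o_n−o_0 = (0.4647,7.1938,19.0000)
cross product → J_v[:, 0] = (-7.1938,0.4647,0.0000)
J_ω[:, 0] = z_0
entry J[1][0] = 0.4647

0.465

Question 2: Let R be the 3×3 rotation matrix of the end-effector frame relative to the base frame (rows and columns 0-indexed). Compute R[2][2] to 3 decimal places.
End-effector z-axis (col 2 of R) = (0.0000,0.0000,1.0000)
R[2][2] = 1.0000

1.000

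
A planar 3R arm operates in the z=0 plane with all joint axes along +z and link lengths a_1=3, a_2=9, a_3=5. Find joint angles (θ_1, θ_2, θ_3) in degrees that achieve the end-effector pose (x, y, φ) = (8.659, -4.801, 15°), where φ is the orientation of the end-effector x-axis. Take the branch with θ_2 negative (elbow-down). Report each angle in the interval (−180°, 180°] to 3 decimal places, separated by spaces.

wrist centre = target − a_3·(cos φ, sin φ) = (3.8294, -6.0951)
cos θ_2 = (51.8143−3²−9²)/(2·3·9) = -0.7071; θ_2 = -135.0030° (elbow-down)
β = atan2(-6.0951,3.8294) = -57.8600°; ψ = atan2(-6.3636,-3.3643) = -117.8643°
θ_1 = β − ψ = 60.0042°
θ_3 = φ − θ_1 − θ_2 = 89.9987° (wrapped to (-180°,180°])

60.004 -135.003 89.999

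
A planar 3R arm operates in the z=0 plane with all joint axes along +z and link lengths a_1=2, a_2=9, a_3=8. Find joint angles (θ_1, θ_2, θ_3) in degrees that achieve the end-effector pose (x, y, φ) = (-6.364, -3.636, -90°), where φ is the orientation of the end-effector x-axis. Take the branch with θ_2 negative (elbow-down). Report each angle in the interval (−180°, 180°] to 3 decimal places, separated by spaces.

wrist centre = target − a_3·(cos φ, sin φ) = (-6.3640, 4.3640)
cos θ_2 = (59.5450−2²−9²)/(2·2·9) = -0.7071; θ_2 = -134.9981° (elbow-down)
β = atan2(4.3640,-6.3640) = 145.5603°; ψ = atan2(-6.3642,-4.3638) = -124.4375°
θ_1 = β − ψ = 269.9978°
θ_3 = φ − θ_1 − θ_2 = 135.0004° (wrapped to (-180°,180°])

-90.002 -134.998 135.000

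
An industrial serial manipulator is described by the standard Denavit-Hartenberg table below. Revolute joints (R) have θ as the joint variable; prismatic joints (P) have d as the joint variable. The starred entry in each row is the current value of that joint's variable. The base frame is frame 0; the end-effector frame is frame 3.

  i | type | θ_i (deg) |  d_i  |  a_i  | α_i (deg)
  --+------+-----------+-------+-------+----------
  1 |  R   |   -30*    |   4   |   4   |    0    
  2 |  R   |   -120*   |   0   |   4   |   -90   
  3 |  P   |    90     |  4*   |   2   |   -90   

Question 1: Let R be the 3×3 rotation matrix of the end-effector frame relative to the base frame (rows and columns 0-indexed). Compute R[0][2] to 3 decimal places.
End-effector z-axis (col 2 of R) = (0.8660,0.5000,-0.0000)
R[0][2] = 0.8660

0.866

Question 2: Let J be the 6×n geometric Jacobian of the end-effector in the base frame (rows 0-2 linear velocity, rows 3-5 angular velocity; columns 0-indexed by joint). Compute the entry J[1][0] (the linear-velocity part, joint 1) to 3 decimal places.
2.000

axis z_0 = ẑ; lever o_n−o_0 = (2.0000,-7.4641,2.0000)
cross product → J_v[:, 0] = (7.4641,2.0000,-0.0000)
J_ω[:, 0] = z_0
entry J[1][0] = 2.0000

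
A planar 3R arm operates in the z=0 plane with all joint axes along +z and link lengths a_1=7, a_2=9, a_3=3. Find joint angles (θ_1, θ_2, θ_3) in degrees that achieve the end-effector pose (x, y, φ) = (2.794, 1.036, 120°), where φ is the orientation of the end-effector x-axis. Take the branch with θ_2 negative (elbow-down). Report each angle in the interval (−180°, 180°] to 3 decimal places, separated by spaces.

80.022 -150.002 -170.019

wrist centre = target − a_3·(cos φ, sin φ) = (4.2940, -1.5621)
cos θ_2 = (20.8785−7²−9²)/(2·7·9) = -0.8660; θ_2 = -150.0021° (elbow-down)
β = atan2(-1.5621,4.2940) = -19.9904°; ψ = atan2(-4.4997,-0.7944) = -100.0120°
θ_1 = β − ψ = 80.0215°
θ_3 = φ − θ_1 − θ_2 = -170.0195° (wrapped to (-180°,180°])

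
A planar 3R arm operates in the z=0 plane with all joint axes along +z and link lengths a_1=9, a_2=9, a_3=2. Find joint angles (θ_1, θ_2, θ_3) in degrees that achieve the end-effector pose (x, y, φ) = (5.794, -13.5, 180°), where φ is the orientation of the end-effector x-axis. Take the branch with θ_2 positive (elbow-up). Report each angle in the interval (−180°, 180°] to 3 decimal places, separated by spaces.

-90.001 60.001 -150.000

wrist centre = target − a_3·(cos φ, sin φ) = (7.7940, -13.5000)
cos θ_2 = (242.9964−9²−9²)/(2·9·9) = 0.5000; θ_2 = 60.0015° (elbow-up)
β = atan2(-13.5000,7.7940) = -60.0007°; ψ = atan2(7.7943,13.4998) = 30.0007°
θ_1 = β − ψ = -90.0015°
θ_3 = φ − θ_1 − θ_2 = -150.0000° (wrapped to (-180°,180°])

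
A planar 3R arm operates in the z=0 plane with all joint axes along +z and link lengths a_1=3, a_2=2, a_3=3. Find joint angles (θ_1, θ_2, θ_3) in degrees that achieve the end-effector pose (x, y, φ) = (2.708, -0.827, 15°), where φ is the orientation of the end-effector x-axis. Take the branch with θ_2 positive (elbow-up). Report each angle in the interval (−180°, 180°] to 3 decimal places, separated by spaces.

-135.009 150.006 0.003

wrist centre = target − a_3·(cos φ, sin φ) = (-0.1898, -1.6035)
cos θ_2 = (2.6071−3²−2²)/(2·3·2) = -0.8661; θ_2 = 150.0058° (elbow-up)
β = atan2(-1.6035,-0.1898) = -96.7499°; ψ = atan2(0.9998,1.2678) = 38.2593°
θ_1 = β − ψ = -135.0092°
θ_3 = φ − θ_1 − θ_2 = 0.0034° (wrapped to (-180°,180°])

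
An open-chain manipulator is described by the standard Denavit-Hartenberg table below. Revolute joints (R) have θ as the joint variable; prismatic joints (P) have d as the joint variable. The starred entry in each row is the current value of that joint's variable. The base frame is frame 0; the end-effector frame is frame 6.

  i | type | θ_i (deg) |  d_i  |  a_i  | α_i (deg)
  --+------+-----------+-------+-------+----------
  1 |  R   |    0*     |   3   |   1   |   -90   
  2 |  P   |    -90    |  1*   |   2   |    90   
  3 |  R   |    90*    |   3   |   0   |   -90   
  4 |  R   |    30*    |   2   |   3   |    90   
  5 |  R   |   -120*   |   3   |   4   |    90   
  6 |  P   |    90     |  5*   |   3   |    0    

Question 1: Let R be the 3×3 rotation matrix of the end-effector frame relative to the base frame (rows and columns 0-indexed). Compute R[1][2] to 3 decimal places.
-0.750

End-effector z-axis (col 2 of R) = (-0.4330,-0.7500,-0.5000)
R[1][2] = -0.7500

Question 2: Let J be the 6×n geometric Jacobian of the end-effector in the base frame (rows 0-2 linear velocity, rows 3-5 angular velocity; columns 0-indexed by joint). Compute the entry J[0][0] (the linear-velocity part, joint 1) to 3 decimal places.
-1.116

axis z_0 = ẑ; lever o_n−o_0 = (-8.8612,1.1160,3.9641)
cross product → J_v[:, 0] = (-1.1160,-8.8612,0.0000)
J_ω[:, 0] = z_0
entry J[0][0] = -1.1160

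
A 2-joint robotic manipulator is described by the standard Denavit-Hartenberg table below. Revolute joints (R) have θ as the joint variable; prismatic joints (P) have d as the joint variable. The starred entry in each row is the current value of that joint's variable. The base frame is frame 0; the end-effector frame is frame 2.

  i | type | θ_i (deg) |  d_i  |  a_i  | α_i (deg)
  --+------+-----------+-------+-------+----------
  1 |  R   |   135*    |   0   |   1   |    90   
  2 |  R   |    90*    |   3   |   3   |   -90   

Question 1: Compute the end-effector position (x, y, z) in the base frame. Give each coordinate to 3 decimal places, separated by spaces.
after link 1: o_1 = (-0.7071, 0.7071, 0.0000)
after link 2: o_2 = (1.4142, 2.8284, 3.0000)

1.414 2.828 3.000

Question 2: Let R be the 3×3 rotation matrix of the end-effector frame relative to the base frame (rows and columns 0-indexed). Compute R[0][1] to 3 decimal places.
-0.707

End-effector y-axis (col 1 of R) = (-0.7071,-0.7071,-0.0000)
R[0][1] = -0.7071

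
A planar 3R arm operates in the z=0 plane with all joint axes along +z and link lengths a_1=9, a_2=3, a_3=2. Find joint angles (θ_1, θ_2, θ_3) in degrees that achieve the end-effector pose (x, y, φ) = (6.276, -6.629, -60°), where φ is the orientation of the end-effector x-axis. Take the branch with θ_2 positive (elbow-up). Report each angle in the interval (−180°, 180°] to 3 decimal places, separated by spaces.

-60.005 135.000 -134.995

wrist centre = target − a_3·(cos φ, sin φ) = (5.2760, -4.8969)
cos θ_2 = (51.8163−9²−3²)/(2·9·3) = -0.7071; θ_2 = 134.9999° (elbow-up)
β = atan2(-4.8969,5.2760) = -42.8661°; ψ = atan2(2.1213,6.8787) = 17.1393°
θ_1 = β − ψ = -60.0054°
θ_3 = φ − θ_1 − θ_2 = -134.9945° (wrapped to (-180°,180°])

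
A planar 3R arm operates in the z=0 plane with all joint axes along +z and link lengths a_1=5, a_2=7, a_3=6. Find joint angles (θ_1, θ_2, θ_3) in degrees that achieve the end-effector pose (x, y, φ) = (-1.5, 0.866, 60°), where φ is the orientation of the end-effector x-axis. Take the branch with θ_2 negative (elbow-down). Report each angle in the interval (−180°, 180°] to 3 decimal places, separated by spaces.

-60.000 -120.000 -120.000

wrist centre = target − a_3·(cos φ, sin φ) = (-4.5000, -4.3302)
cos θ_2 = (39.0002−5²−7²)/(2·5·7) = -0.5000; θ_2 = -119.9998° (elbow-down)
β = atan2(-4.3302,-4.5000) = -136.1019°; ψ = atan2(-6.0622,1.5000) = -76.1019°
θ_1 = β − ψ = -60.0000°
θ_3 = φ − θ_1 − θ_2 = -120.0002° (wrapped to (-180°,180°])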